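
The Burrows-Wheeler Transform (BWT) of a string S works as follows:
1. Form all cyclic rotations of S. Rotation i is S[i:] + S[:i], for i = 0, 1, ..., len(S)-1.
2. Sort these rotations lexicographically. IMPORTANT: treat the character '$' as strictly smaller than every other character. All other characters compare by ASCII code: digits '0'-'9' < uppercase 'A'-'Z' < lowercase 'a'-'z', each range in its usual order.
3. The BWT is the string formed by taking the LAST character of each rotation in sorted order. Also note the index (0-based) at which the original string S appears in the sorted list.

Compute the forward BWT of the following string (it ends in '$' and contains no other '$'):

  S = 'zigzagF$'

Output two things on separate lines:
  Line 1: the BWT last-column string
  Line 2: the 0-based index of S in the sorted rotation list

All 8 rotations (rotation i = S[i:]+S[:i]):
  rot[0] = zigzagF$
  rot[1] = igzagF$z
  rot[2] = gzagF$zi
  rot[3] = zagF$zig
  rot[4] = agF$zigz
  rot[5] = gF$zigza
  rot[6] = F$zigzag
  rot[7] = $zigzagF
Sorted (with $ < everything):
  sorted[0] = $zigzagF  (last char: 'F')
  sorted[1] = F$zigzag  (last char: 'g')
  sorted[2] = agF$zigz  (last char: 'z')
  sorted[3] = gF$zigza  (last char: 'a')
  sorted[4] = gzagF$zi  (last char: 'i')
  sorted[5] = igzagF$z  (last char: 'z')
  sorted[6] = zagF$zig  (last char: 'g')
  sorted[7] = zigzagF$  (last char: '$')
Last column: Fgzaizg$
Original string S is at sorted index 7

Answer: Fgzaizg$
7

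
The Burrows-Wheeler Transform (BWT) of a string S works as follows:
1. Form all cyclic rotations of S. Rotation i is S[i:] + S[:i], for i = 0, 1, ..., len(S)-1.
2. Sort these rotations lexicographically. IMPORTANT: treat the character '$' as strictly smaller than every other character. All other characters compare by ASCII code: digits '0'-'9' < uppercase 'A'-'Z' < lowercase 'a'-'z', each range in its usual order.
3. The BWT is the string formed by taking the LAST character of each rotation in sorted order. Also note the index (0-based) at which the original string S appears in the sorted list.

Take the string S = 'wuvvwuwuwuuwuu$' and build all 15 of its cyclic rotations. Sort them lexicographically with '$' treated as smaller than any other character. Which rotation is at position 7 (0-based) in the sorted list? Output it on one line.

Answer: uwuwuuwuu$wuvvw

Derivation:
All 15 rotations (rotation i = S[i:]+S[:i]):
  rot[0] = wuvvwuwuwuuwuu$
  rot[1] = uvvwuwuwuuwuu$w
  rot[2] = vvwuwuwuuwuu$wu
  rot[3] = vwuwuwuuwuu$wuv
  rot[4] = wuwuwuuwuu$wuvv
  rot[5] = uwuwuuwuu$wuvvw
  rot[6] = wuwuuwuu$wuvvwu
  rot[7] = uwuuwuu$wuvvwuw
  rot[8] = wuuwuu$wuvvwuwu
  rot[9] = uuwuu$wuvvwuwuw
  rot[10] = uwuu$wuvvwuwuwu
  rot[11] = wuu$wuvvwuwuwuu
  rot[12] = uu$wuvvwuwuwuuw
  rot[13] = u$wuvvwuwuwuuwu
  rot[14] = $wuvvwuwuwuuwuu
Sorted (with $ < everything):
  sorted[0] = $wuvvwuwuwuuwuu
  sorted[1] = u$wuvvwuwuwuuwu
  sorted[2] = uu$wuvvwuwuwuuw
  sorted[3] = uuwuu$wuvvwuwuw
  sorted[4] = uvvwuwuwuuwuu$w
  sorted[5] = uwuu$wuvvwuwuwu
  sorted[6] = uwuuwuu$wuvvwuw
  sorted[7] = uwuwuuwuu$wuvvw
  sorted[8] = vvwuwuwuuwuu$wu
  sorted[9] = vwuwuwuuwuu$wuv
  sorted[10] = wuu$wuvvwuwuwuu
  sorted[11] = wuuwuu$wuvvwuwu
  sorted[12] = wuvvwuwuwuuwuu$
  sorted[13] = wuwuuwuu$wuvvwu
  sorted[14] = wuwuwuuwuu$wuvv
sorted[7] = uwuwuuwuu$wuvvw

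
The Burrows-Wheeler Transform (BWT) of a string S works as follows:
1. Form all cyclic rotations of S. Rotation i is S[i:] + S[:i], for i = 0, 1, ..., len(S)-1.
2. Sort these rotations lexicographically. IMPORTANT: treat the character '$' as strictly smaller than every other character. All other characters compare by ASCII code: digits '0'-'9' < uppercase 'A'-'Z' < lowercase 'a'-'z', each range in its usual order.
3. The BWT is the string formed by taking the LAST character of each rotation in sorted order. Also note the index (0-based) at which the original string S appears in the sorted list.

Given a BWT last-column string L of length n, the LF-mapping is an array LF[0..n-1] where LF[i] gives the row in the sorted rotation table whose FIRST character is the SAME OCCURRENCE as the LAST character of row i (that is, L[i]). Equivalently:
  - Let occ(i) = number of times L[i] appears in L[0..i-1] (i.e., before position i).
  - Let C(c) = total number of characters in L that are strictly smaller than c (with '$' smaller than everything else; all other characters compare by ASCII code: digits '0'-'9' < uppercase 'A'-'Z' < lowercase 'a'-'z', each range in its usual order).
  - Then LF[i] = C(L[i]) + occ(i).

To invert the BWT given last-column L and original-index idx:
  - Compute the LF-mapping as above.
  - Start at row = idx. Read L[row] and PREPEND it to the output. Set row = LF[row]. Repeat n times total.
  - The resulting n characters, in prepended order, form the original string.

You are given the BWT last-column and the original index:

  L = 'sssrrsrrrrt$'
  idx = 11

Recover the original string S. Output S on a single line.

LF mapping: 7 8 9 1 2 10 3 4 5 6 11 0
Walk LF starting at row 11, prepending L[row]:
  step 1: row=11, L[11]='$', prepend. Next row=LF[11]=0
  step 2: row=0, L[0]='s', prepend. Next row=LF[0]=7
  step 3: row=7, L[7]='r', prepend. Next row=LF[7]=4
  step 4: row=4, L[4]='r', prepend. Next row=LF[4]=2
  step 5: row=2, L[2]='s', prepend. Next row=LF[2]=9
  step 6: row=9, L[9]='r', prepend. Next row=LF[9]=6
  step 7: row=6, L[6]='r', prepend. Next row=LF[6]=3
  step 8: row=3, L[3]='r', prepend. Next row=LF[3]=1
  step 9: row=1, L[1]='s', prepend. Next row=LF[1]=8
  step 10: row=8, L[8]='r', prepend. Next row=LF[8]=5
  step 11: row=5, L[5]='s', prepend. Next row=LF[5]=10
  step 12: row=10, L[10]='t', prepend. Next row=LF[10]=11
Reversed output: tsrsrrrsrrs$

Answer: tsrsrrrsrrs$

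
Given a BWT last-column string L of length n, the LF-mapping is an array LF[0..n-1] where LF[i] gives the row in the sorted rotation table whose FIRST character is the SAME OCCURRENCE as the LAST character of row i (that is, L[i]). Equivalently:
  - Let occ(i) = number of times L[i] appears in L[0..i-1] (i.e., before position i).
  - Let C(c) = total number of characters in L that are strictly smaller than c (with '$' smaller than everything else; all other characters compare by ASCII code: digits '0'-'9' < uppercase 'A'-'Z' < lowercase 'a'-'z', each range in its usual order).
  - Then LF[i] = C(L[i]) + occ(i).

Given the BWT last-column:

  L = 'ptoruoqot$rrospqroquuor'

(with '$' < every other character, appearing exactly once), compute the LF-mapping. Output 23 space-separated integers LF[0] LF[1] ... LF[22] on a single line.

Answer: 7 18 1 12 20 2 9 3 19 0 13 14 4 17 8 10 15 5 11 21 22 6 16

Derivation:
Char counts: '$':1, 'o':6, 'p':2, 'q':3, 'r':5, 's':1, 't':2, 'u':3
C (first-col start): C('$')=0, C('o')=1, C('p')=7, C('q')=9, C('r')=12, C('s')=17, C('t')=18, C('u')=20
L[0]='p': occ=0, LF[0]=C('p')+0=7+0=7
L[1]='t': occ=0, LF[1]=C('t')+0=18+0=18
L[2]='o': occ=0, LF[2]=C('o')+0=1+0=1
L[3]='r': occ=0, LF[3]=C('r')+0=12+0=12
L[4]='u': occ=0, LF[4]=C('u')+0=20+0=20
L[5]='o': occ=1, LF[5]=C('o')+1=1+1=2
L[6]='q': occ=0, LF[6]=C('q')+0=9+0=9
L[7]='o': occ=2, LF[7]=C('o')+2=1+2=3
L[8]='t': occ=1, LF[8]=C('t')+1=18+1=19
L[9]='$': occ=0, LF[9]=C('$')+0=0+0=0
L[10]='r': occ=1, LF[10]=C('r')+1=12+1=13
L[11]='r': occ=2, LF[11]=C('r')+2=12+2=14
L[12]='o': occ=3, LF[12]=C('o')+3=1+3=4
L[13]='s': occ=0, LF[13]=C('s')+0=17+0=17
L[14]='p': occ=1, LF[14]=C('p')+1=7+1=8
L[15]='q': occ=1, LF[15]=C('q')+1=9+1=10
L[16]='r': occ=3, LF[16]=C('r')+3=12+3=15
L[17]='o': occ=4, LF[17]=C('o')+4=1+4=5
L[18]='q': occ=2, LF[18]=C('q')+2=9+2=11
L[19]='u': occ=1, LF[19]=C('u')+1=20+1=21
L[20]='u': occ=2, LF[20]=C('u')+2=20+2=22
L[21]='o': occ=5, LF[21]=C('o')+5=1+5=6
L[22]='r': occ=4, LF[22]=C('r')+4=12+4=16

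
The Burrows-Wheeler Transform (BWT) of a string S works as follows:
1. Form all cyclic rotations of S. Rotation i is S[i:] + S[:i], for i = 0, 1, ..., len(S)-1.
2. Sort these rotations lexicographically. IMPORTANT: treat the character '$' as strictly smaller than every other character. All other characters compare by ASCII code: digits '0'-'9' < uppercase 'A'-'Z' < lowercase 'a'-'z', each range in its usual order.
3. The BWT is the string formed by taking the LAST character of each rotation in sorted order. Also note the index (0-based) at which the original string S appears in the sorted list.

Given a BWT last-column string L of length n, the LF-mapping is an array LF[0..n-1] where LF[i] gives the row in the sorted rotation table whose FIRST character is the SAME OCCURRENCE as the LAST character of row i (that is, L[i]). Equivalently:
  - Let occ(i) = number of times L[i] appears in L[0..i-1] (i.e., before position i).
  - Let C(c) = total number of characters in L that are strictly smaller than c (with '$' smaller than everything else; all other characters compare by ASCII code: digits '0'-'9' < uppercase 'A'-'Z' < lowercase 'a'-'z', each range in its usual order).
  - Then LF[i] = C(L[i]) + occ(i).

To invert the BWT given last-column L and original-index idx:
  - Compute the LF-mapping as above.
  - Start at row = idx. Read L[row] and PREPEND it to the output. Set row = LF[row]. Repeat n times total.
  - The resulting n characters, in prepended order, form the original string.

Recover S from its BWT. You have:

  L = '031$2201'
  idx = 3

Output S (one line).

LF mapping: 1 7 3 0 5 6 2 4
Walk LF starting at row 3, prepending L[row]:
  step 1: row=3, L[3]='$', prepend. Next row=LF[3]=0
  step 2: row=0, L[0]='0', prepend. Next row=LF[0]=1
  step 3: row=1, L[1]='3', prepend. Next row=LF[1]=7
  step 4: row=7, L[7]='1', prepend. Next row=LF[7]=4
  step 5: row=4, L[4]='2', prepend. Next row=LF[4]=5
  step 6: row=5, L[5]='2', prepend. Next row=LF[5]=6
  step 7: row=6, L[6]='0', prepend. Next row=LF[6]=2
  step 8: row=2, L[2]='1', prepend. Next row=LF[2]=3
Reversed output: 1022130$

Answer: 1022130$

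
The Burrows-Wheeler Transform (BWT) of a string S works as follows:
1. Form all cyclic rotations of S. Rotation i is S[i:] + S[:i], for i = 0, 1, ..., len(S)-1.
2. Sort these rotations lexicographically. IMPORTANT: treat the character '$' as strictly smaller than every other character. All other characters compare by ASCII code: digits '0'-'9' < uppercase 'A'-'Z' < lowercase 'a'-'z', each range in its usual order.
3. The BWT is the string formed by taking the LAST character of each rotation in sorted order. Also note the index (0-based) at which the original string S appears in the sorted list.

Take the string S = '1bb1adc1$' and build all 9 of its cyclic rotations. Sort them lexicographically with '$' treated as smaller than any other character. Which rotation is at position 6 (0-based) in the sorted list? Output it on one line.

All 9 rotations (rotation i = S[i:]+S[:i]):
  rot[0] = 1bb1adc1$
  rot[1] = bb1adc1$1
  rot[2] = b1adc1$1b
  rot[3] = 1adc1$1bb
  rot[4] = adc1$1bb1
  rot[5] = dc1$1bb1a
  rot[6] = c1$1bb1ad
  rot[7] = 1$1bb1adc
  rot[8] = $1bb1adc1
Sorted (with $ < everything):
  sorted[0] = $1bb1adc1
  sorted[1] = 1$1bb1adc
  sorted[2] = 1adc1$1bb
  sorted[3] = 1bb1adc1$
  sorted[4] = adc1$1bb1
  sorted[5] = b1adc1$1b
  sorted[6] = bb1adc1$1
  sorted[7] = c1$1bb1ad
  sorted[8] = dc1$1bb1a
sorted[6] = bb1adc1$1

Answer: bb1adc1$1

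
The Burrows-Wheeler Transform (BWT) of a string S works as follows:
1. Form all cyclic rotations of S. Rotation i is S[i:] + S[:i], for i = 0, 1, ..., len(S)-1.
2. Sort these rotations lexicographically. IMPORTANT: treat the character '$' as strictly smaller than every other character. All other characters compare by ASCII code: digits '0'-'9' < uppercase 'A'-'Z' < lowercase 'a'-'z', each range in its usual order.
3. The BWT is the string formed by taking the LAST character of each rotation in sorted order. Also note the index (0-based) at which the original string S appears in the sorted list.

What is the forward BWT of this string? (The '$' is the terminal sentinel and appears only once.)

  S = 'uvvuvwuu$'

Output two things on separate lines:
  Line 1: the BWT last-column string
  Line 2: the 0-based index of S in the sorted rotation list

Answer: uuw$vvuuv
3

Derivation:
All 9 rotations (rotation i = S[i:]+S[:i]):
  rot[0] = uvvuvwuu$
  rot[1] = vvuvwuu$u
  rot[2] = vuvwuu$uv
  rot[3] = uvwuu$uvv
  rot[4] = vwuu$uvvu
  rot[5] = wuu$uvvuv
  rot[6] = uu$uvvuvw
  rot[7] = u$uvvuvwu
  rot[8] = $uvvuvwuu
Sorted (with $ < everything):
  sorted[0] = $uvvuvwuu  (last char: 'u')
  sorted[1] = u$uvvuvwu  (last char: 'u')
  sorted[2] = uu$uvvuvw  (last char: 'w')
  sorted[3] = uvvuvwuu$  (last char: '$')
  sorted[4] = uvwuu$uvv  (last char: 'v')
  sorted[5] = vuvwuu$uv  (last char: 'v')
  sorted[6] = vvuvwuu$u  (last char: 'u')
  sorted[7] = vwuu$uvvu  (last char: 'u')
  sorted[8] = wuu$uvvuv  (last char: 'v')
Last column: uuw$vvuuv
Original string S is at sorted index 3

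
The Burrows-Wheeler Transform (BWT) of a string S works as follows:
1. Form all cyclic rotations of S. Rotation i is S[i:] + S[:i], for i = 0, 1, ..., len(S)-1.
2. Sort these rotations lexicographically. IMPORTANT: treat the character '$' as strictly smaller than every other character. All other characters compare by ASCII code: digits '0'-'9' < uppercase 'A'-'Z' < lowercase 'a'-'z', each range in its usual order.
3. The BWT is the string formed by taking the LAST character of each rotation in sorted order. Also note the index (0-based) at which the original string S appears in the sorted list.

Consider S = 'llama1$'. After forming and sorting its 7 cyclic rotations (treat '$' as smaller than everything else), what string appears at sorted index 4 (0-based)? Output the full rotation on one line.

Answer: lama1$l

Derivation:
All 7 rotations (rotation i = S[i:]+S[:i]):
  rot[0] = llama1$
  rot[1] = lama1$l
  rot[2] = ama1$ll
  rot[3] = ma1$lla
  rot[4] = a1$llam
  rot[5] = 1$llama
  rot[6] = $llama1
Sorted (with $ < everything):
  sorted[0] = $llama1
  sorted[1] = 1$llama
  sorted[2] = a1$llam
  sorted[3] = ama1$ll
  sorted[4] = lama1$l
  sorted[5] = llama1$
  sorted[6] = ma1$lla
sorted[4] = lama1$l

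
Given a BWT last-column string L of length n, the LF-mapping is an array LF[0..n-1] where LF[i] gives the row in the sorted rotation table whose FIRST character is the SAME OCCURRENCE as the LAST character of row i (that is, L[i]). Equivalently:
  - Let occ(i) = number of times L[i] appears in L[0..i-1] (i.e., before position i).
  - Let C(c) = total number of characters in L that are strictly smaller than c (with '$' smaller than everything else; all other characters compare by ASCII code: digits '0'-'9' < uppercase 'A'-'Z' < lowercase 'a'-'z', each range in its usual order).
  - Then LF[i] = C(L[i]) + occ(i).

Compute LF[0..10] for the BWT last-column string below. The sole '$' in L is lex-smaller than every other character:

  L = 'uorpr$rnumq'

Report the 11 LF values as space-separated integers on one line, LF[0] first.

Char counts: '$':1, 'm':1, 'n':1, 'o':1, 'p':1, 'q':1, 'r':3, 'u':2
C (first-col start): C('$')=0, C('m')=1, C('n')=2, C('o')=3, C('p')=4, C('q')=5, C('r')=6, C('u')=9
L[0]='u': occ=0, LF[0]=C('u')+0=9+0=9
L[1]='o': occ=0, LF[1]=C('o')+0=3+0=3
L[2]='r': occ=0, LF[2]=C('r')+0=6+0=6
L[3]='p': occ=0, LF[3]=C('p')+0=4+0=4
L[4]='r': occ=1, LF[4]=C('r')+1=6+1=7
L[5]='$': occ=0, LF[5]=C('$')+0=0+0=0
L[6]='r': occ=2, LF[6]=C('r')+2=6+2=8
L[7]='n': occ=0, LF[7]=C('n')+0=2+0=2
L[8]='u': occ=1, LF[8]=C('u')+1=9+1=10
L[9]='m': occ=0, LF[9]=C('m')+0=1+0=1
L[10]='q': occ=0, LF[10]=C('q')+0=5+0=5

Answer: 9 3 6 4 7 0 8 2 10 1 5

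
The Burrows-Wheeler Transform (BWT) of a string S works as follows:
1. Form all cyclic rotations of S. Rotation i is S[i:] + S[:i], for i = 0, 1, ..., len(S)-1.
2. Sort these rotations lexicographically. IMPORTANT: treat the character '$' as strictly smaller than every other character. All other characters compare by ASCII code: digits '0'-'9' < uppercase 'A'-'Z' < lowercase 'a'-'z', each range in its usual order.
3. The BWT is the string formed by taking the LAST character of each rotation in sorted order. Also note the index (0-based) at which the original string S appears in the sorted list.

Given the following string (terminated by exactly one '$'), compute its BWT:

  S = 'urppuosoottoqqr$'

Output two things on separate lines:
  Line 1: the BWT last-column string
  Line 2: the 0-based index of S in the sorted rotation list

All 16 rotations (rotation i = S[i:]+S[:i]):
  rot[0] = urppuosoottoqqr$
  rot[1] = rppuosoottoqqr$u
  rot[2] = ppuosoottoqqr$ur
  rot[3] = puosoottoqqr$urp
  rot[4] = uosoottoqqr$urpp
  rot[5] = osoottoqqr$urppu
  rot[6] = soottoqqr$urppuo
  rot[7] = oottoqqr$urppuos
  rot[8] = ottoqqr$urppuoso
  rot[9] = ttoqqr$urppuosoo
  rot[10] = toqqr$urppuosoot
  rot[11] = oqqr$urppuosoott
  rot[12] = qqr$urppuosootto
  rot[13] = qr$urppuosoottoq
  rot[14] = r$urppuosoottoqq
  rot[15] = $urppuosoottoqqr
Sorted (with $ < everything):
  sorted[0] = $urppuosoottoqqr  (last char: 'r')
  sorted[1] = oottoqqr$urppuos  (last char: 's')
  sorted[2] = oqqr$urppuosoott  (last char: 't')
  sorted[3] = osoottoqqr$urppu  (last char: 'u')
  sorted[4] = ottoqqr$urppuoso  (last char: 'o')
  sorted[5] = ppuosoottoqqr$ur  (last char: 'r')
  sorted[6] = puosoottoqqr$urp  (last char: 'p')
  sorted[7] = qqr$urppuosootto  (last char: 'o')
  sorted[8] = qr$urppuosoottoq  (last char: 'q')
  sorted[9] = r$urppuosoottoqq  (last char: 'q')
  sorted[10] = rppuosoottoqqr$u  (last char: 'u')
  sorted[11] = soottoqqr$urppuo  (last char: 'o')
  sorted[12] = toqqr$urppuosoot  (last char: 't')
  sorted[13] = ttoqqr$urppuosoo  (last char: 'o')
  sorted[14] = uosoottoqqr$urpp  (last char: 'p')
  sorted[15] = urppuosoottoqqr$  (last char: '$')
Last column: rstuorpoqquotop$
Original string S is at sorted index 15

Answer: rstuorpoqquotop$
15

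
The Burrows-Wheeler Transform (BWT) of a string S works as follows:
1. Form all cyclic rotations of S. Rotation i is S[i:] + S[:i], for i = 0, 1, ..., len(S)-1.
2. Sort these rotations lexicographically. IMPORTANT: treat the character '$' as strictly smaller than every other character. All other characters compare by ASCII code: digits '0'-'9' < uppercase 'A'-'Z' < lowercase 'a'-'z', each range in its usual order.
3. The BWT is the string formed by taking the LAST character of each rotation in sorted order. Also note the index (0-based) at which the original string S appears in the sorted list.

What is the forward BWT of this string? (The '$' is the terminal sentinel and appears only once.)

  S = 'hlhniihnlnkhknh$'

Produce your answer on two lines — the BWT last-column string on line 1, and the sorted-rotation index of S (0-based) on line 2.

Answer: hnk$liinnhhnkhlh
3

Derivation:
All 16 rotations (rotation i = S[i:]+S[:i]):
  rot[0] = hlhniihnlnkhknh$
  rot[1] = lhniihnlnkhknh$h
  rot[2] = hniihnlnkhknh$hl
  rot[3] = niihnlnkhknh$hlh
  rot[4] = iihnlnkhknh$hlhn
  rot[5] = ihnlnkhknh$hlhni
  rot[6] = hnlnkhknh$hlhnii
  rot[7] = nlnkhknh$hlhniih
  rot[8] = lnkhknh$hlhniihn
  rot[9] = nkhknh$hlhniihnl
  rot[10] = khknh$hlhniihnln
  rot[11] = hknh$hlhniihnlnk
  rot[12] = knh$hlhniihnlnkh
  rot[13] = nh$hlhniihnlnkhk
  rot[14] = h$hlhniihnlnkhkn
  rot[15] = $hlhniihnlnkhknh
Sorted (with $ < everything):
  sorted[0] = $hlhniihnlnkhknh  (last char: 'h')
  sorted[1] = h$hlhniihnlnkhkn  (last char: 'n')
  sorted[2] = hknh$hlhniihnlnk  (last char: 'k')
  sorted[3] = hlhniihnlnkhknh$  (last char: '$')
  sorted[4] = hniihnlnkhknh$hl  (last char: 'l')
  sorted[5] = hnlnkhknh$hlhnii  (last char: 'i')
  sorted[6] = ihnlnkhknh$hlhni  (last char: 'i')
  sorted[7] = iihnlnkhknh$hlhn  (last char: 'n')
  sorted[8] = khknh$hlhniihnln  (last char: 'n')
  sorted[9] = knh$hlhniihnlnkh  (last char: 'h')
  sorted[10] = lhniihnlnkhknh$h  (last char: 'h')
  sorted[11] = lnkhknh$hlhniihn  (last char: 'n')
  sorted[12] = nh$hlhniihnlnkhk  (last char: 'k')
  sorted[13] = niihnlnkhknh$hlh  (last char: 'h')
  sorted[14] = nkhknh$hlhniihnl  (last char: 'l')
  sorted[15] = nlnkhknh$hlhniih  (last char: 'h')
Last column: hnk$liinnhhnkhlh
Original string S is at sorted index 3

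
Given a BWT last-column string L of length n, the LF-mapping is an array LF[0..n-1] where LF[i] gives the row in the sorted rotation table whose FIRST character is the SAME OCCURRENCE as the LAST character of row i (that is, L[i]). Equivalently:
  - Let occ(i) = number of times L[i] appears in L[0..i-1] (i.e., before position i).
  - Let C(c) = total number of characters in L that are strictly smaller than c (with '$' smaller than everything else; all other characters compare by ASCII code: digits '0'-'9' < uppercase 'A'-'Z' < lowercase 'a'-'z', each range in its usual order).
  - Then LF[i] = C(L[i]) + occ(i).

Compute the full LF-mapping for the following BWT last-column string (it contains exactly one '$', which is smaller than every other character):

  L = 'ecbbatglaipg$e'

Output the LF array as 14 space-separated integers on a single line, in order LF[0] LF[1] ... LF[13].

Answer: 6 5 3 4 1 13 8 11 2 10 12 9 0 7

Derivation:
Char counts: '$':1, 'a':2, 'b':2, 'c':1, 'e':2, 'g':2, 'i':1, 'l':1, 'p':1, 't':1
C (first-col start): C('$')=0, C('a')=1, C('b')=3, C('c')=5, C('e')=6, C('g')=8, C('i')=10, C('l')=11, C('p')=12, C('t')=13
L[0]='e': occ=0, LF[0]=C('e')+0=6+0=6
L[1]='c': occ=0, LF[1]=C('c')+0=5+0=5
L[2]='b': occ=0, LF[2]=C('b')+0=3+0=3
L[3]='b': occ=1, LF[3]=C('b')+1=3+1=4
L[4]='a': occ=0, LF[4]=C('a')+0=1+0=1
L[5]='t': occ=0, LF[5]=C('t')+0=13+0=13
L[6]='g': occ=0, LF[6]=C('g')+0=8+0=8
L[7]='l': occ=0, LF[7]=C('l')+0=11+0=11
L[8]='a': occ=1, LF[8]=C('a')+1=1+1=2
L[9]='i': occ=0, LF[9]=C('i')+0=10+0=10
L[10]='p': occ=0, LF[10]=C('p')+0=12+0=12
L[11]='g': occ=1, LF[11]=C('g')+1=8+1=9
L[12]='$': occ=0, LF[12]=C('$')+0=0+0=0
L[13]='e': occ=1, LF[13]=C('e')+1=6+1=7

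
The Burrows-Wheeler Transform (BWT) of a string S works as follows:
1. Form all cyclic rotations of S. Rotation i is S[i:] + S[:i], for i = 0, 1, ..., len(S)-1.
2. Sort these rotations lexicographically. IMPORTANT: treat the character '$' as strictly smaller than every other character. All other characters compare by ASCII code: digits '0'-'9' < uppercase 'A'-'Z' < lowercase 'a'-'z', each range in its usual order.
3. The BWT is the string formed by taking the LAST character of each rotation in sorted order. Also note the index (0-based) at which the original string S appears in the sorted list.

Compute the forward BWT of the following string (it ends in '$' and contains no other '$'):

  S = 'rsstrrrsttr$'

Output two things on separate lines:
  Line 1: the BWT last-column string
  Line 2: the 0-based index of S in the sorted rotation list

Answer: rttr$rrsrtss
4

Derivation:
All 12 rotations (rotation i = S[i:]+S[:i]):
  rot[0] = rsstrrrsttr$
  rot[1] = sstrrrsttr$r
  rot[2] = strrrsttr$rs
  rot[3] = trrrsttr$rss
  rot[4] = rrrsttr$rsst
  rot[5] = rrsttr$rsstr
  rot[6] = rsttr$rsstrr
  rot[7] = sttr$rsstrrr
  rot[8] = ttr$rsstrrrs
  rot[9] = tr$rsstrrrst
  rot[10] = r$rsstrrrstt
  rot[11] = $rsstrrrsttr
Sorted (with $ < everything):
  sorted[0] = $rsstrrrsttr  (last char: 'r')
  sorted[1] = r$rsstrrrstt  (last char: 't')
  sorted[2] = rrrsttr$rsst  (last char: 't')
  sorted[3] = rrsttr$rsstr  (last char: 'r')
  sorted[4] = rsstrrrsttr$  (last char: '$')
  sorted[5] = rsttr$rsstrr  (last char: 'r')
  sorted[6] = sstrrrsttr$r  (last char: 'r')
  sorted[7] = strrrsttr$rs  (last char: 's')
  sorted[8] = sttr$rsstrrr  (last char: 'r')
  sorted[9] = tr$rsstrrrst  (last char: 't')
  sorted[10] = trrrsttr$rss  (last char: 's')
  sorted[11] = ttr$rsstrrrs  (last char: 's')
Last column: rttr$rrsrtss
Original string S is at sorted index 4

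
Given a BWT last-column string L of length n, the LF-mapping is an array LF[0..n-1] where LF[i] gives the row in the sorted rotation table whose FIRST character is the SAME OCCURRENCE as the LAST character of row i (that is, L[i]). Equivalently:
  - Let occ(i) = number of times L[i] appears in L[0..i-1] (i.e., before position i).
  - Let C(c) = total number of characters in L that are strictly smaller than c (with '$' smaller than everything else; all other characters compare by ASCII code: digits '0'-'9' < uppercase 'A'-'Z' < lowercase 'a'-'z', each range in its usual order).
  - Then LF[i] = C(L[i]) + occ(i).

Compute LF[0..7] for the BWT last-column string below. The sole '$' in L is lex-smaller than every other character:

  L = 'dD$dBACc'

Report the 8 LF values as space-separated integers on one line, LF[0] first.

Answer: 6 4 0 7 2 1 3 5

Derivation:
Char counts: '$':1, 'A':1, 'B':1, 'C':1, 'D':1, 'c':1, 'd':2
C (first-col start): C('$')=0, C('A')=1, C('B')=2, C('C')=3, C('D')=4, C('c')=5, C('d')=6
L[0]='d': occ=0, LF[0]=C('d')+0=6+0=6
L[1]='D': occ=0, LF[1]=C('D')+0=4+0=4
L[2]='$': occ=0, LF[2]=C('$')+0=0+0=0
L[3]='d': occ=1, LF[3]=C('d')+1=6+1=7
L[4]='B': occ=0, LF[4]=C('B')+0=2+0=2
L[5]='A': occ=0, LF[5]=C('A')+0=1+0=1
L[6]='C': occ=0, LF[6]=C('C')+0=3+0=3
L[7]='c': occ=0, LF[7]=C('c')+0=5+0=5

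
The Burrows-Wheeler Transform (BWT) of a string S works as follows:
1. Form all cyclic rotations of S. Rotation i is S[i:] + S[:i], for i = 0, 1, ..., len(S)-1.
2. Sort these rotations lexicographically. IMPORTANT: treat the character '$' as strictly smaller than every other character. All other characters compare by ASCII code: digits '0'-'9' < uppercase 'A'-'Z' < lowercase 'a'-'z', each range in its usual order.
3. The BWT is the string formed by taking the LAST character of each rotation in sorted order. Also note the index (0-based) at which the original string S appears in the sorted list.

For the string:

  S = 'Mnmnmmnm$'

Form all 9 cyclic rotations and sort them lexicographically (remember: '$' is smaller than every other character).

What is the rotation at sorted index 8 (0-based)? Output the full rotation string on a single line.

Answer: nmnmmnm$M

Derivation:
All 9 rotations (rotation i = S[i:]+S[:i]):
  rot[0] = Mnmnmmnm$
  rot[1] = nmnmmnm$M
  rot[2] = mnmmnm$Mn
  rot[3] = nmmnm$Mnm
  rot[4] = mmnm$Mnmn
  rot[5] = mnm$Mnmnm
  rot[6] = nm$Mnmnmm
  rot[7] = m$Mnmnmmn
  rot[8] = $Mnmnmmnm
Sorted (with $ < everything):
  sorted[0] = $Mnmnmmnm
  sorted[1] = Mnmnmmnm$
  sorted[2] = m$Mnmnmmn
  sorted[3] = mmnm$Mnmn
  sorted[4] = mnm$Mnmnm
  sorted[5] = mnmmnm$Mn
  sorted[6] = nm$Mnmnmm
  sorted[7] = nmmnm$Mnm
  sorted[8] = nmnmmnm$M
sorted[8] = nmnmmnm$M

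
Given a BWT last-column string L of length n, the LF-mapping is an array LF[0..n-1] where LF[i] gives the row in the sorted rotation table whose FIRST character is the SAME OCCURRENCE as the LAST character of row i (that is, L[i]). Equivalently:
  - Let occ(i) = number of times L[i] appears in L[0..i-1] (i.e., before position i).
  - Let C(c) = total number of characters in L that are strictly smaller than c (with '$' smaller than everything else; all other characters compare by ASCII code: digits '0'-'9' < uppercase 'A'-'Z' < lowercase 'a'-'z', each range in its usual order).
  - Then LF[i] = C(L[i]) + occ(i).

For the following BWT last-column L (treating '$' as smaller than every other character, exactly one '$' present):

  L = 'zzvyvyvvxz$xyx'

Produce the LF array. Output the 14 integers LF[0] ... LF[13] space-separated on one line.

Answer: 11 12 1 8 2 9 3 4 5 13 0 6 10 7

Derivation:
Char counts: '$':1, 'v':4, 'x':3, 'y':3, 'z':3
C (first-col start): C('$')=0, C('v')=1, C('x')=5, C('y')=8, C('z')=11
L[0]='z': occ=0, LF[0]=C('z')+0=11+0=11
L[1]='z': occ=1, LF[1]=C('z')+1=11+1=12
L[2]='v': occ=0, LF[2]=C('v')+0=1+0=1
L[3]='y': occ=0, LF[3]=C('y')+0=8+0=8
L[4]='v': occ=1, LF[4]=C('v')+1=1+1=2
L[5]='y': occ=1, LF[5]=C('y')+1=8+1=9
L[6]='v': occ=2, LF[6]=C('v')+2=1+2=3
L[7]='v': occ=3, LF[7]=C('v')+3=1+3=4
L[8]='x': occ=0, LF[8]=C('x')+0=5+0=5
L[9]='z': occ=2, LF[9]=C('z')+2=11+2=13
L[10]='$': occ=0, LF[10]=C('$')+0=0+0=0
L[11]='x': occ=1, LF[11]=C('x')+1=5+1=6
L[12]='y': occ=2, LF[12]=C('y')+2=8+2=10
L[13]='x': occ=2, LF[13]=C('x')+2=5+2=7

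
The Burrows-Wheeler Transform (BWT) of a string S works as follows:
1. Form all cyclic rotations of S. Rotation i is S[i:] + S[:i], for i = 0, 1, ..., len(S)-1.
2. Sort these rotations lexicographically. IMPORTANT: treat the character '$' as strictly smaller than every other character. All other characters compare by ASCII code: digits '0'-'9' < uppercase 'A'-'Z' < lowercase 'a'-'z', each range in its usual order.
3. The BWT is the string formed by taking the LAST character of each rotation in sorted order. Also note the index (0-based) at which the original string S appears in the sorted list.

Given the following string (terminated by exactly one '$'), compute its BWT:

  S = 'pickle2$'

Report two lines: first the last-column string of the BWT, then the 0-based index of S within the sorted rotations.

Answer: 2eilpck$
7

Derivation:
All 8 rotations (rotation i = S[i:]+S[:i]):
  rot[0] = pickle2$
  rot[1] = ickle2$p
  rot[2] = ckle2$pi
  rot[3] = kle2$pic
  rot[4] = le2$pick
  rot[5] = e2$pickl
  rot[6] = 2$pickle
  rot[7] = $pickle2
Sorted (with $ < everything):
  sorted[0] = $pickle2  (last char: '2')
  sorted[1] = 2$pickle  (last char: 'e')
  sorted[2] = ckle2$pi  (last char: 'i')
  sorted[3] = e2$pickl  (last char: 'l')
  sorted[4] = ickle2$p  (last char: 'p')
  sorted[5] = kle2$pic  (last char: 'c')
  sorted[6] = le2$pick  (last char: 'k')
  sorted[7] = pickle2$  (last char: '$')
Last column: 2eilpck$
Original string S is at sorted index 7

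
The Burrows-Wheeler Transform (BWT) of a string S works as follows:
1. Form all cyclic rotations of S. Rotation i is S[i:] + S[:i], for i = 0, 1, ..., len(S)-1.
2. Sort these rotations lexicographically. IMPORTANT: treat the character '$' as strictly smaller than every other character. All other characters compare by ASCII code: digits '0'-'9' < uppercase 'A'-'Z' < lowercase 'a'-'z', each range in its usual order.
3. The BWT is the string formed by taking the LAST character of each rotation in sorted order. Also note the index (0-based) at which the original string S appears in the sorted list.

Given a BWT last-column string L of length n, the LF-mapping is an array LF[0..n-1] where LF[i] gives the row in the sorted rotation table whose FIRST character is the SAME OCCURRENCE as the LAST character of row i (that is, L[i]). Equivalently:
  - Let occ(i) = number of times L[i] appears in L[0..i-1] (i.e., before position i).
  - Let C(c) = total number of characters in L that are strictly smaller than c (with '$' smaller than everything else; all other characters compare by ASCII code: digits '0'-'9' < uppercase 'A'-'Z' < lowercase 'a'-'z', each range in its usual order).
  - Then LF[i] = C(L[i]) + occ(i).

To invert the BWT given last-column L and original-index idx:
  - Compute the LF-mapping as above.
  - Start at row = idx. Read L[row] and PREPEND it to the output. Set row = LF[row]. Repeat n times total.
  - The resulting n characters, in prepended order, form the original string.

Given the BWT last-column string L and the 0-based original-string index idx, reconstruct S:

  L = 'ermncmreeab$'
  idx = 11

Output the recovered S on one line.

LF mapping: 4 10 7 9 3 8 11 5 6 1 2 0
Walk LF starting at row 11, prepending L[row]:
  step 1: row=11, L[11]='$', prepend. Next row=LF[11]=0
  step 2: row=0, L[0]='e', prepend. Next row=LF[0]=4
  step 3: row=4, L[4]='c', prepend. Next row=LF[4]=3
  step 4: row=3, L[3]='n', prepend. Next row=LF[3]=9
  step 5: row=9, L[9]='a', prepend. Next row=LF[9]=1
  step 6: row=1, L[1]='r', prepend. Next row=LF[1]=10
  step 7: row=10, L[10]='b', prepend. Next row=LF[10]=2
  step 8: row=2, L[2]='m', prepend. Next row=LF[2]=7
  step 9: row=7, L[7]='e', prepend. Next row=LF[7]=5
  step 10: row=5, L[5]='m', prepend. Next row=LF[5]=8
  step 11: row=8, L[8]='e', prepend. Next row=LF[8]=6
  step 12: row=6, L[6]='r', prepend. Next row=LF[6]=11
Reversed output: remembrance$

Answer: remembrance$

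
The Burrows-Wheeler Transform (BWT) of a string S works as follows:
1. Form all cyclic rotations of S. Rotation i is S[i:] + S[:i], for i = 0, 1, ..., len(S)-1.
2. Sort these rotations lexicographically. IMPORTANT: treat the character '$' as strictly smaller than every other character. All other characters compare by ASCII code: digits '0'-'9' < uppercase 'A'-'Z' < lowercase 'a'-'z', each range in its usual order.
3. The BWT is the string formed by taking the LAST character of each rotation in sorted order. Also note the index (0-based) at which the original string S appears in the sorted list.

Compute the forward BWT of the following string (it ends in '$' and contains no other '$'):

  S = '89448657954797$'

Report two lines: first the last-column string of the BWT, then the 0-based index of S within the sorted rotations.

All 15 rotations (rotation i = S[i:]+S[:i]):
  rot[0] = 89448657954797$
  rot[1] = 9448657954797$8
  rot[2] = 448657954797$89
  rot[3] = 48657954797$894
  rot[4] = 8657954797$8944
  rot[5] = 657954797$89448
  rot[6] = 57954797$894486
  rot[7] = 7954797$8944865
  rot[8] = 954797$89448657
  rot[9] = 54797$894486579
  rot[10] = 4797$8944865795
  rot[11] = 797$89448657954
  rot[12] = 97$894486579547
  rot[13] = 7$8944865795479
  rot[14] = $89448657954797
Sorted (with $ < everything):
  sorted[0] = $89448657954797  (last char: '7')
  sorted[1] = 448657954797$89  (last char: '9')
  sorted[2] = 4797$8944865795  (last char: '5')
  sorted[3] = 48657954797$894  (last char: '4')
  sorted[4] = 54797$894486579  (last char: '9')
  sorted[5] = 57954797$894486  (last char: '6')
  sorted[6] = 657954797$89448  (last char: '8')
  sorted[7] = 7$8944865795479  (last char: '9')
  sorted[8] = 7954797$8944865  (last char: '5')
  sorted[9] = 797$89448657954  (last char: '4')
  sorted[10] = 8657954797$8944  (last char: '4')
  sorted[11] = 89448657954797$  (last char: '$')
  sorted[12] = 9448657954797$8  (last char: '8')
  sorted[13] = 954797$89448657  (last char: '7')
  sorted[14] = 97$894486579547  (last char: '7')
Last column: 79549689544$877
Original string S is at sorted index 11

Answer: 79549689544$877
11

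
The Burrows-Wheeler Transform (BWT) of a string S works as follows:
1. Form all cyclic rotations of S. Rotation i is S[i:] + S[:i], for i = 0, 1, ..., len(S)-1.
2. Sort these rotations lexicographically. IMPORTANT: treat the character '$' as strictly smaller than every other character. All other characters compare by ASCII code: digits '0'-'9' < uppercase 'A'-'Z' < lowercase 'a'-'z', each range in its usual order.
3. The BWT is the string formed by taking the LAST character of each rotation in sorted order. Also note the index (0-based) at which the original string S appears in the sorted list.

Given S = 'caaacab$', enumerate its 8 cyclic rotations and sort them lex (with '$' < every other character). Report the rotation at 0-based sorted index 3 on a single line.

Answer: ab$caaac

Derivation:
All 8 rotations (rotation i = S[i:]+S[:i]):
  rot[0] = caaacab$
  rot[1] = aaacab$c
  rot[2] = aacab$ca
  rot[3] = acab$caa
  rot[4] = cab$caaa
  rot[5] = ab$caaac
  rot[6] = b$caaaca
  rot[7] = $caaacab
Sorted (with $ < everything):
  sorted[0] = $caaacab
  sorted[1] = aaacab$c
  sorted[2] = aacab$ca
  sorted[3] = ab$caaac
  sorted[4] = acab$caa
  sorted[5] = b$caaaca
  sorted[6] = caaacab$
  sorted[7] = cab$caaa
sorted[3] = ab$caaac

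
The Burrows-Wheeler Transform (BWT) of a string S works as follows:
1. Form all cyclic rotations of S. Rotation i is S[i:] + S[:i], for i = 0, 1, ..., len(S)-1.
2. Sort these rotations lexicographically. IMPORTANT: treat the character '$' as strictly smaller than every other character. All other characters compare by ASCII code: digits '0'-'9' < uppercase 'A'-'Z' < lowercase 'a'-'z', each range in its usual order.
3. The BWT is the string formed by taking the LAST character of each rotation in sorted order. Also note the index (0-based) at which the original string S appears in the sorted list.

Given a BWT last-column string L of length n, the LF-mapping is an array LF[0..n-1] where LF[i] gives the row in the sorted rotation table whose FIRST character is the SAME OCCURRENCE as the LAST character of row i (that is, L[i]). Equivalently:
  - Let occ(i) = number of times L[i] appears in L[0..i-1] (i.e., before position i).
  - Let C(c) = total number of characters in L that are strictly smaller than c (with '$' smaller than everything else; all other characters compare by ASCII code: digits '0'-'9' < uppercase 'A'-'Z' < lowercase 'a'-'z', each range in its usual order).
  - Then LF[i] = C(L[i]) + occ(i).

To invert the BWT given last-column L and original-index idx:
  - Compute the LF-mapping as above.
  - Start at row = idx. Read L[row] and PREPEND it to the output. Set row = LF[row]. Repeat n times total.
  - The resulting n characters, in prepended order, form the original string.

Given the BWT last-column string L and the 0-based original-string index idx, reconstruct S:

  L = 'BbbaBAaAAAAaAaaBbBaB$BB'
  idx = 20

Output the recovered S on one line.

LF mapping: 7 20 21 14 8 1 15 2 3 4 5 16 6 17 18 9 22 10 19 11 0 12 13
Walk LF starting at row 20, prepending L[row]:
  step 1: row=20, L[20]='$', prepend. Next row=LF[20]=0
  step 2: row=0, L[0]='B', prepend. Next row=LF[0]=7
  step 3: row=7, L[7]='A', prepend. Next row=LF[7]=2
  step 4: row=2, L[2]='b', prepend. Next row=LF[2]=21
  step 5: row=21, L[21]='B', prepend. Next row=LF[21]=12
  step 6: row=12, L[12]='A', prepend. Next row=LF[12]=6
  step 7: row=6, L[6]='a', prepend. Next row=LF[6]=15
  step 8: row=15, L[15]='B', prepend. Next row=LF[15]=9
  step 9: row=9, L[9]='A', prepend. Next row=LF[9]=4
  step 10: row=4, L[4]='B', prepend. Next row=LF[4]=8
  step 11: row=8, L[8]='A', prepend. Next row=LF[8]=3
  step 12: row=3, L[3]='a', prepend. Next row=LF[3]=14
  step 13: row=14, L[14]='a', prepend. Next row=LF[14]=18
  step 14: row=18, L[18]='a', prepend. Next row=LF[18]=19
  step 15: row=19, L[19]='B', prepend. Next row=LF[19]=11
  step 16: row=11, L[11]='a', prepend. Next row=LF[11]=16
  step 17: row=16, L[16]='b', prepend. Next row=LF[16]=22
  step 18: row=22, L[22]='B', prepend. Next row=LF[22]=13
  step 19: row=13, L[13]='a', prepend. Next row=LF[13]=17
  step 20: row=17, L[17]='B', prepend. Next row=LF[17]=10
  step 21: row=10, L[10]='A', prepend. Next row=LF[10]=5
  step 22: row=5, L[5]='A', prepend. Next row=LF[5]=1
  step 23: row=1, L[1]='b', prepend. Next row=LF[1]=20
Reversed output: bAABaBbaBaaaABABaABbAB$

Answer: bAABaBbaBaaaABABaABbAB$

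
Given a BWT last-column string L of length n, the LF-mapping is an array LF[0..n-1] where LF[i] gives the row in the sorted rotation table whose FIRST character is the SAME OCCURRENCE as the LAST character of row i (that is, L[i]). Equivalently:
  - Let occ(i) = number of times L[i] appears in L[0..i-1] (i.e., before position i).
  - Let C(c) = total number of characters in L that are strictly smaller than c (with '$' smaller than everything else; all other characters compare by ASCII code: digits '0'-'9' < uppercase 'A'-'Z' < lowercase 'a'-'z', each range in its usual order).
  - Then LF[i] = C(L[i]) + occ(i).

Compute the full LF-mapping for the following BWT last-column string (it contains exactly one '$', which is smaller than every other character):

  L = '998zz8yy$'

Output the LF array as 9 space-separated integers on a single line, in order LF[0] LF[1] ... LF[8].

Char counts: '$':1, '8':2, '9':2, 'y':2, 'z':2
C (first-col start): C('$')=0, C('8')=1, C('9')=3, C('y')=5, C('z')=7
L[0]='9': occ=0, LF[0]=C('9')+0=3+0=3
L[1]='9': occ=1, LF[1]=C('9')+1=3+1=4
L[2]='8': occ=0, LF[2]=C('8')+0=1+0=1
L[3]='z': occ=0, LF[3]=C('z')+0=7+0=7
L[4]='z': occ=1, LF[4]=C('z')+1=7+1=8
L[5]='8': occ=1, LF[5]=C('8')+1=1+1=2
L[6]='y': occ=0, LF[6]=C('y')+0=5+0=5
L[7]='y': occ=1, LF[7]=C('y')+1=5+1=6
L[8]='$': occ=0, LF[8]=C('$')+0=0+0=0

Answer: 3 4 1 7 8 2 5 6 0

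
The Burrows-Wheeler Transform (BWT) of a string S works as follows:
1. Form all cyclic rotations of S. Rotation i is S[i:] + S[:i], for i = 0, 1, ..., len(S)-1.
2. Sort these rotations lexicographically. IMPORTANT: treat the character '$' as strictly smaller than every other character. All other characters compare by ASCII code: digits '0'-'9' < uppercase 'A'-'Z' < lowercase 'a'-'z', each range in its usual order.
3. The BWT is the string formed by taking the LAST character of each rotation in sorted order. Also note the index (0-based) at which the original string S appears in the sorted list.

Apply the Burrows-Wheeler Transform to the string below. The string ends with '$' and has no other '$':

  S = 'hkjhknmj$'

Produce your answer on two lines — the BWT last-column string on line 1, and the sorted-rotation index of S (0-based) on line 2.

All 9 rotations (rotation i = S[i:]+S[:i]):
  rot[0] = hkjhknmj$
  rot[1] = kjhknmj$h
  rot[2] = jhknmj$hk
  rot[3] = hknmj$hkj
  rot[4] = knmj$hkjh
  rot[5] = nmj$hkjhk
  rot[6] = mj$hkjhkn
  rot[7] = j$hkjhknm
  rot[8] = $hkjhknmj
Sorted (with $ < everything):
  sorted[0] = $hkjhknmj  (last char: 'j')
  sorted[1] = hkjhknmj$  (last char: '$')
  sorted[2] = hknmj$hkj  (last char: 'j')
  sorted[3] = j$hkjhknm  (last char: 'm')
  sorted[4] = jhknmj$hk  (last char: 'k')
  sorted[5] = kjhknmj$h  (last char: 'h')
  sorted[6] = knmj$hkjh  (last char: 'h')
  sorted[7] = mj$hkjhkn  (last char: 'n')
  sorted[8] = nmj$hkjhk  (last char: 'k')
Last column: j$jmkhhnk
Original string S is at sorted index 1

Answer: j$jmkhhnk
1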